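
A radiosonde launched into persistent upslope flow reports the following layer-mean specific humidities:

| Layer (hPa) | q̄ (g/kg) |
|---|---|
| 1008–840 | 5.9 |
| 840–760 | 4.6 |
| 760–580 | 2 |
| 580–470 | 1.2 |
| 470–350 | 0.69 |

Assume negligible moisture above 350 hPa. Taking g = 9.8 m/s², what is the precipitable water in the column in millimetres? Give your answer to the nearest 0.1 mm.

Precipitable water is the column-integrated vapour mass per unit area: PW = (1/g) Σ q̄ Δp, with q in kg/kg and Δp in Pa (1 kg/m² of water = 1 mm).
Layer 1008–840 hPa: Δp = 168 hPa = 16800 Pa, q̄ = 0.0059 kg/kg → 0.0059 × 16800 / 9.8 = 10.11 mm
Layer 840–760 hPa: Δp = 80 hPa = 8000 Pa, q̄ = 0.0046 kg/kg → 0.0046 × 8000 / 9.8 = 3.76 mm
Layer 760–580 hPa: Δp = 180 hPa = 18000 Pa, q̄ = 0.002 kg/kg → 0.002 × 18000 / 9.8 = 3.67 mm
Layer 580–470 hPa: Δp = 110 hPa = 11000 Pa, q̄ = 0.0012 kg/kg → 0.0012 × 11000 / 9.8 = 1.35 mm
Layer 470–350 hPa: Δp = 120 hPa = 12000 Pa, q̄ = 0.00069 kg/kg → 0.00069 × 12000 / 9.8 = 0.84 mm
PW = 10.11 + 3.76 + 3.67 + 1.35 + 0.84 = 19.73 ≈ 19.7 mm.

PW ≈ 19.7 mm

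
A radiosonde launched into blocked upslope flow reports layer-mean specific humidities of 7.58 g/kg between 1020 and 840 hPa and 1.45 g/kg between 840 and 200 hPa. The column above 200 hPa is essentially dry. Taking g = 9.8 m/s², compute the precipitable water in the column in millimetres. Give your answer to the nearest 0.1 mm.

Precipitable water is the column-integrated vapour mass per unit area: PW = (1/g) Σ q̄ Δp, with q in kg/kg and Δp in Pa (1 kg/m² of water = 1 mm).
Layer 1020–840 hPa: Δp = 180 hPa = 18000 Pa, q̄ = 0.00758 kg/kg → 0.00758 × 18000 / 9.8 = 13.92 mm
Layer 840–200 hPa: Δp = 640 hPa = 64000 Pa, q̄ = 0.00145 kg/kg → 0.00145 × 64000 / 9.8 = 9.47 mm
PW = 13.92 + 9.47 = 23.39 ≈ 23.4 mm.

PW ≈ 23.4 mm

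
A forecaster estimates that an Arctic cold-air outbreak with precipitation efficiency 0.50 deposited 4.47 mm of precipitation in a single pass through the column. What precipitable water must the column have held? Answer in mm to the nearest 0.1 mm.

PW = precipitation / ε = 4.47 / 0.50 = 8.9 mm.

PW ≈ 8.9 mm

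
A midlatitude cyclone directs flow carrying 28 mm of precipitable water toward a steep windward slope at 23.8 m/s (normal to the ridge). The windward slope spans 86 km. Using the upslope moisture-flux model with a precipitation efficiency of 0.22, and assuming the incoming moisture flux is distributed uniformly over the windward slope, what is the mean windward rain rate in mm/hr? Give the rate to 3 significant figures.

Incoming column moisture flux per unit ridge length: F = V × PW = 23.8 × 28 = 666.4 mm·m/s.
Spread over the 86 km slope with efficiency ε = 0.22: R = ε·F/W = 0.22 × 666.4 / 86000 m = 1.705e-03 mm/s.
R = 1.705e-03 × 3600 = 6.14 mm/hr.

R ≈ 6.14 mm/hr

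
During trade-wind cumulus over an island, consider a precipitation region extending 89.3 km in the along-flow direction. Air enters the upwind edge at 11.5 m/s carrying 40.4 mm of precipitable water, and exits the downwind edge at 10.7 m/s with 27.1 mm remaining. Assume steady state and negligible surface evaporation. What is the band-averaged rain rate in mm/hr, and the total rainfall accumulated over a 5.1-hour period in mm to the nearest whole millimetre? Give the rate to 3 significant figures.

Column moisture flux per unit crosswind length is F = V × PW.
Inflow: F_in = 11.5 × 40.4 = 464.6 mm·m/s
Outflow: F_out = 10.7 × 27.1 = 289.97 mm·m/s
Steady-state rate R = (F_in − F_out)/L = (464.6 − 289.97) / 89300 m = 1.956e-03 mm/s.
R = 1.956e-03 × 3600 = 7.04 mm/hr.
Over 5.1 h: total = 7.04 × 5.1 = 35.904 ≈ 36 mm.

R ≈ 7.04 mm/hr; total ≈ 36 mm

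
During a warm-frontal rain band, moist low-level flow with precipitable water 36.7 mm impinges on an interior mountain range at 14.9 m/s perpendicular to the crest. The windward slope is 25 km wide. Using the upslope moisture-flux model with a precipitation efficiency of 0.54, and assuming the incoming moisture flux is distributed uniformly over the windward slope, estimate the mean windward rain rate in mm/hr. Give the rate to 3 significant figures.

Incoming column moisture flux per unit ridge length: F = V × PW = 14.9 × 36.7 = 546.83 mm·m/s.
Spread over the 25 km slope with efficiency ε = 0.54: R = ε·F/W = 0.54 × 546.83 / 25000 m = 1.181e-02 mm/s.
R = 1.181e-02 × 3600 = 42.5 mm/hr.

R ≈ 42.5 mm/hr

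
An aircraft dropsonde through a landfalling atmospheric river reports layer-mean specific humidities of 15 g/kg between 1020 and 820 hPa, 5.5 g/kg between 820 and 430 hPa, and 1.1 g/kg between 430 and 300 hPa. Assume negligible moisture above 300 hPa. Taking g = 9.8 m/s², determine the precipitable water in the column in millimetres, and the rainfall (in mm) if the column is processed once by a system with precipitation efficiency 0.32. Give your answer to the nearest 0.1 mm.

Precipitable water is the column-integrated vapour mass per unit area: PW = (1/g) Σ q̄ Δp, with q in kg/kg and Δp in Pa (1 kg/m² of water = 1 mm).
Layer 1020–820 hPa: Δp = 200 hPa = 20000 Pa, q̄ = 0.015 kg/kg → 0.015 × 20000 / 9.8 = 30.61 mm
Layer 820–430 hPa: Δp = 390 hPa = 39000 Pa, q̄ = 0.0055 kg/kg → 0.0055 × 39000 / 9.8 = 21.89 mm
Layer 430–300 hPa: Δp = 130 hPa = 13000 Pa, q̄ = 0.0011 kg/kg → 0.0011 × 13000 / 9.8 = 1.46 mm
PW = 30.61 + 21.89 + 1.46 = 53.96 ≈ 54.0 mm.
Rainfall = ε × PW = 0.32 × 54.0 = 17.3 mm.

PW ≈ 54.0 mm; rainfall ≈ 17.3 mm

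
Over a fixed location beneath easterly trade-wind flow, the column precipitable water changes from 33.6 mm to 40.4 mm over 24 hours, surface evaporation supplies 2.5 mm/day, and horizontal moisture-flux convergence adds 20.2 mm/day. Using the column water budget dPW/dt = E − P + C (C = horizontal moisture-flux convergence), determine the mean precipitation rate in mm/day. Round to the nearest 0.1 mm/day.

P ≈ 15.9 mm/day

dPW/dt = (40.4 − 33.6) mm / (24/24 day) = +6.800 mm/day.
P = E + C − dPW/dt = 2.5 + (20.2) − (+6.800) = 15.9 mm/day.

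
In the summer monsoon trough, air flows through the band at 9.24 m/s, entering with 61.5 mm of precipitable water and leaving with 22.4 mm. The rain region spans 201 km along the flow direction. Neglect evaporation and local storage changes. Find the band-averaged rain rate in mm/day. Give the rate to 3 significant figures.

R ≈ 155 mm/day

Column moisture flux per unit crosswind length is F = V × PW.
Inflow: F_in = 9.24 × 61.5 = 568.26 mm·m/s
Outflow: F_out = 9.24 × 22.4 = 206.976 mm·m/s
Steady-state rate R = (F_in − F_out)/L = (568.26 − 206.976) / 201000 m = 1.797e-03 mm/s.
R = 1.797e-03 × 3600 × 24 = 155 mm/day.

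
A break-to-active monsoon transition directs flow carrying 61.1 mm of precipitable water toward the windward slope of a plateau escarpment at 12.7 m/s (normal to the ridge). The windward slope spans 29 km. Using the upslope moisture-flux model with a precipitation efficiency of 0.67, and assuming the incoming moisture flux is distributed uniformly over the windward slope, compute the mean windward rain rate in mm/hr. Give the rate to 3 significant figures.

R ≈ 64.5 mm/hr

Incoming column moisture flux per unit ridge length: F = V × PW = 12.7 × 61.1 = 775.97 mm·m/s.
Spread over the 29 km slope with efficiency ε = 0.67: R = ε·F/W = 0.67 × 775.97 / 29000 m = 1.793e-02 mm/s.
R = 1.793e-02 × 3600 = 64.5 mm/hr.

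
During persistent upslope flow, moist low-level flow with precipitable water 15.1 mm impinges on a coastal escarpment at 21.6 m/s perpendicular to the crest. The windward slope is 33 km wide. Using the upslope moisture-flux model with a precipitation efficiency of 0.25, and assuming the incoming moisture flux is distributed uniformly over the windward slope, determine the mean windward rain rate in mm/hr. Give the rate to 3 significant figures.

R ≈ 8.90 mm/hr

Incoming column moisture flux per unit ridge length: F = V × PW = 21.6 × 15.1 = 326.16 mm·m/s.
Spread over the 33 km slope with efficiency ε = 0.25: R = ε·F/W = 0.25 × 326.16 / 33000 m = 2.471e-03 mm/s.
R = 2.471e-03 × 3600 = 8.90 mm/hr.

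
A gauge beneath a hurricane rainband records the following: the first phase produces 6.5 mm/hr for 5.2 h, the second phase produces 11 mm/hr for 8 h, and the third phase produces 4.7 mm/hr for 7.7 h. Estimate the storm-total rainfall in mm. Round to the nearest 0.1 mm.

total ≈ 158.0 mm

Total = Σ Rᵢ Δtᵢ = 6.5 × 5.2 + 11 × 8 + 4.7 × 7.7
      = 33.8 + 88 + 36.19 = 158.0 mm.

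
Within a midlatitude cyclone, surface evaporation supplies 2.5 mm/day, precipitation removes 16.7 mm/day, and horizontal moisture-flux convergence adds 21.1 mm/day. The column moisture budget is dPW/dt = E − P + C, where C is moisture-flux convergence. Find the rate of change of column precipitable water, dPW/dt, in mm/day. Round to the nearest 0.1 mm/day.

dPW/dt ≈ 6.9 mm/day

dPW/dt = E − P + C = 2.5 − 16.7 + (21.1) = 6.9 mm/day.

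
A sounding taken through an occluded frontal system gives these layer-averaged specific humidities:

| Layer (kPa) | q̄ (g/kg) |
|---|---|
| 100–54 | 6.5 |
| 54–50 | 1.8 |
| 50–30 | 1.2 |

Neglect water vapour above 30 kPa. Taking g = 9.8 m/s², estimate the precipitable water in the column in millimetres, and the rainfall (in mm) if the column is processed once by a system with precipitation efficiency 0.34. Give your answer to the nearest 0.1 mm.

PW ≈ 33.7 mm; rainfall ≈ 11.5 mm

Precipitable water is the column-integrated vapour mass per unit area: PW = (1/g) Σ q̄ Δp, with q in kg/kg and Δp in Pa (1 kg/m² of water = 1 mm).
Layer 100–54 kPa: Δp = 460 hPa = 46000 Pa, q̄ = 0.0065 kg/kg → 0.0065 × 46000 / 9.8 = 30.51 mm
Layer 54–50 kPa: Δp = 40 hPa = 4000 Pa, q̄ = 0.0018 kg/kg → 0.0018 × 4000 / 9.8 = 0.73 mm
Layer 50–30 kPa: Δp = 200 hPa = 20000 Pa, q̄ = 0.0012 kg/kg → 0.0012 × 20000 / 9.8 = 2.45 mm
PW = 30.51 + 0.73 + 2.45 = 33.69 ≈ 33.7 mm.
Rainfall = ε × PW = 0.34 × 33.7 = 11.5 mm.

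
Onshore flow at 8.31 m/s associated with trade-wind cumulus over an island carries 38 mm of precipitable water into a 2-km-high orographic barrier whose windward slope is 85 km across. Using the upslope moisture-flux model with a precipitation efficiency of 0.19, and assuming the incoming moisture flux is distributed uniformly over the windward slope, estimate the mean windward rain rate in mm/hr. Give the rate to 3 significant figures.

R ≈ 2.54 mm/hr

Incoming column moisture flux per unit ridge length: F = V × PW = 8.31 × 38 = 315.78 mm·m/s.
Spread over the 85 km slope with efficiency ε = 0.19: R = ε·F/W = 0.19 × 315.78 / 85000 m = 7.059e-04 mm/s.
R = 7.059e-04 × 3600 = 2.54 mm/hr.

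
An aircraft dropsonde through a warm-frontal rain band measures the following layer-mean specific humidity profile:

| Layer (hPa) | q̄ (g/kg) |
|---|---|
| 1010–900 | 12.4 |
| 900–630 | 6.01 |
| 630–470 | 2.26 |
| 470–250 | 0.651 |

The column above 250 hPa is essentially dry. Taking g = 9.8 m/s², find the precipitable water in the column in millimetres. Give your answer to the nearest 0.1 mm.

PW ≈ 35.6 mm

Precipitable water is the column-integrated vapour mass per unit area: PW = (1/g) Σ q̄ Δp, with q in kg/kg and Δp in Pa (1 kg/m² of water = 1 mm).
Layer 1010–900 hPa: Δp = 110 hPa = 11000 Pa, q̄ = 0.0124 kg/kg → 0.0124 × 11000 / 9.8 = 13.92 mm
Layer 900–630 hPa: Δp = 270 hPa = 27000 Pa, q̄ = 0.00601 kg/kg → 0.00601 × 27000 / 9.8 = 16.56 mm
Layer 630–470 hPa: Δp = 160 hPa = 16000 Pa, q̄ = 0.00226 kg/kg → 0.00226 × 16000 / 9.8 = 3.69 mm
Layer 470–250 hPa: Δp = 220 hPa = 22000 Pa, q̄ = 0.000651 kg/kg → 0.000651 × 22000 / 9.8 = 1.46 mm
PW = 13.92 + 16.56 + 3.69 + 1.46 = 35.63 ≈ 35.6 mm.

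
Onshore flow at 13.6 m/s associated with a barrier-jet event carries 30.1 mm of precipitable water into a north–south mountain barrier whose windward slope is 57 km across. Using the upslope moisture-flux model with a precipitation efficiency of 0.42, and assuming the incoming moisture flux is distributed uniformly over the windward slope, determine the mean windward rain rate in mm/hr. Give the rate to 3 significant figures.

Incoming column moisture flux per unit ridge length: F = V × PW = 13.6 × 30.1 = 409.36 mm·m/s.
Spread over the 57 km slope with efficiency ε = 0.42: R = ε·F/W = 0.42 × 409.36 / 57000 m = 3.016e-03 mm/s.
R = 3.016e-03 × 3600 = 10.9 mm/hr.

R ≈ 10.9 mm/hr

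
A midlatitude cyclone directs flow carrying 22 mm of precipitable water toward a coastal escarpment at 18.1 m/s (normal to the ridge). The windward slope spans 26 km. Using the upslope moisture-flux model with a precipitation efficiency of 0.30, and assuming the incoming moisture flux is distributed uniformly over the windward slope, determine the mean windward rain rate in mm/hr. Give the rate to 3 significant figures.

R ≈ 16.5 mm/hr

Incoming column moisture flux per unit ridge length: F = V × PW = 18.1 × 22 = 398.2 mm·m/s.
Spread over the 26 km slope with efficiency ε = 0.30: R = ε·F/W = 0.30 × 398.2 / 26000 m = 4.595e-03 mm/s.
R = 4.595e-03 × 3600 = 16.5 mm/hr.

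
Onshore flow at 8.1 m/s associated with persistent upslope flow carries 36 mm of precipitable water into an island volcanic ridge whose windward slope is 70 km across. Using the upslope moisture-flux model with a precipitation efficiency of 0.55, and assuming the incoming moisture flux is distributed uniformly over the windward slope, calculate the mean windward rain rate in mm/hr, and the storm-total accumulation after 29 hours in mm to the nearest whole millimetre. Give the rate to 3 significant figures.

Incoming column moisture flux per unit ridge length: F = V × PW = 8.1 × 36 = 291.6 mm·m/s.
Spread over the 70 km slope with efficiency ε = 0.55: R = ε·F/W = 0.55 × 291.6 / 70000 m = 2.291e-03 mm/s.
R = 2.291e-03 × 3600 = 8.25 mm/hr.
Over 29 h: total = 8.25 × 29 = 239.25 ≈ 239 mm.

R ≈ 8.25 mm/hr; total ≈ 239 mm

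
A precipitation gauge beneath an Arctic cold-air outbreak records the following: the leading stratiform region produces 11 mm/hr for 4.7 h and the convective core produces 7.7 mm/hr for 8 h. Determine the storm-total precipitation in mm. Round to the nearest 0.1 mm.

Total = Σ Rᵢ Δtᵢ = 11 × 4.7 + 7.7 × 8
      = 51.7 + 61.6 = 113.3 mm.

total ≈ 113.3 mm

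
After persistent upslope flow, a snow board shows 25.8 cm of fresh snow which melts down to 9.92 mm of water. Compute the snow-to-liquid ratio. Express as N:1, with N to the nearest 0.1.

ratio ≈ 26.0

Ratio = snow depth / SWE = 258 mm / 9.92 mm = 26.0, i.e. 26.0:1.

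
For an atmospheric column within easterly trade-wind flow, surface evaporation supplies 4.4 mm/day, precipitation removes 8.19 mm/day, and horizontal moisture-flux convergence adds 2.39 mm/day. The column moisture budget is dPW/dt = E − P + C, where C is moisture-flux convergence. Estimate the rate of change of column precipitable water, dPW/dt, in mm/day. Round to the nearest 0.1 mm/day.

dPW/dt = E − P + C = 4.4 − 8.19 + (2.39) = -1.4 mm/day.

dPW/dt ≈ -1.4 mm/day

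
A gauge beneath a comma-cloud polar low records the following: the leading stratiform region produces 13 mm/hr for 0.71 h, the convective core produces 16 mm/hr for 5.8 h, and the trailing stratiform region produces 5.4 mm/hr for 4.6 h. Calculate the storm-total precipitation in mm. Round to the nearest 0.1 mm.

Total = Σ Rᵢ Δtᵢ = 13 × 0.71 + 16 × 5.8 + 5.4 × 4.6
      = 9.23 + 92.8 + 24.84 = 126.9 mm.

total ≈ 126.9 mm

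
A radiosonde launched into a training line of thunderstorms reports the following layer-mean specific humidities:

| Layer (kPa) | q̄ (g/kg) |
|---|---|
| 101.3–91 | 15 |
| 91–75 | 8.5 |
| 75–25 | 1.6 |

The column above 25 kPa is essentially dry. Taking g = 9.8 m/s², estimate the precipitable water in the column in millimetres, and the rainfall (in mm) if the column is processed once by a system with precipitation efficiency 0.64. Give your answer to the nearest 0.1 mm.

Precipitable water is the column-integrated vapour mass per unit area: PW = (1/g) Σ q̄ Δp, with q in kg/kg and Δp in Pa (1 kg/m² of water = 1 mm).
Layer 101.3–91 kPa: Δp = 103 hPa = 10300 Pa, q̄ = 0.015 kg/kg → 0.015 × 10300 / 9.8 = 15.77 mm
Layer 91–75 kPa: Δp = 160 hPa = 16000 Pa, q̄ = 0.0085 kg/kg → 0.0085 × 16000 / 9.8 = 13.88 mm
Layer 75–25 kPa: Δp = 500 hPa = 50000 Pa, q̄ = 0.0016 kg/kg → 0.0016 × 50000 / 9.8 = 8.16 mm
PW = 15.77 + 13.88 + 8.16 = 37.81 ≈ 37.8 mm.
Rainfall = ε × PW = 0.64 × 37.8 = 24.2 mm.

PW ≈ 37.8 mm; rainfall ≈ 24.2 mm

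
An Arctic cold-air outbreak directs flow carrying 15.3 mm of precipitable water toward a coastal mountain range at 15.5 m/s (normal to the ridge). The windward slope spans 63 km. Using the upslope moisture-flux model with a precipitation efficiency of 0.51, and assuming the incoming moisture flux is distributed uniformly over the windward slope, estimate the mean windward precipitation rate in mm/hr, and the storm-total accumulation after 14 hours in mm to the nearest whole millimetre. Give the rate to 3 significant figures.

R ≈ 6.91 mm/hr; total ≈ 97 mm

Incoming column moisture flux per unit ridge length: F = V × PW = 15.5 × 15.3 = 237.15 mm·m/s.
Spread over the 63 km slope with efficiency ε = 0.51: R = ε·F/W = 0.51 × 237.15 / 63000 m = 1.920e-03 mm/s.
R = 1.920e-03 × 3600 = 6.91 mm/hr.
Over 14 h: total = 6.91 × 14 = 96.74 ≈ 97 mm.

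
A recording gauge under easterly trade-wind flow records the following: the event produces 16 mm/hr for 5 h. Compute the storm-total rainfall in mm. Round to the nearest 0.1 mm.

total ≈ 80.0 mm

Total = Σ Rᵢ Δtᵢ = 16 × 5
      = 80 = 80.0 mm.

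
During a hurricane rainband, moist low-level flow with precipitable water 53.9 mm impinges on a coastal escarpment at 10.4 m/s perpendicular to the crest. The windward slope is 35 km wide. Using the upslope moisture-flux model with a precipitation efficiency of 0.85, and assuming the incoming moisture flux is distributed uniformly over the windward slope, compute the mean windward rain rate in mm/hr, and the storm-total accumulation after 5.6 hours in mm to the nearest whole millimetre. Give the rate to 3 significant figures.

Incoming column moisture flux per unit ridge length: F = V × PW = 10.4 × 53.9 = 560.56 mm·m/s.
Spread over the 35 km slope with efficiency ε = 0.85: R = ε·F/W = 0.85 × 560.56 / 35000 m = 1.361e-02 mm/s.
R = 1.361e-02 × 3600 = 49.0 mm/hr.
Over 5.6 h: total = 49.0 × 5.6 = 274.4 ≈ 274 mm.

R ≈ 49.0 mm/hr; total ≈ 274 mm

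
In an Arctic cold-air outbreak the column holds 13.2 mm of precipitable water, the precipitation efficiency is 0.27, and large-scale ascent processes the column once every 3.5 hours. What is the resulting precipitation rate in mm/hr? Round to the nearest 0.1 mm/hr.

Each overturning extracts ε × PW = 0.27 × 13.2 = 3.564 mm.
Rate = ε·PW / τ = 3.564 / 3.5 h = 1.0 mm/hr.

R ≈ 1.0 mm/hr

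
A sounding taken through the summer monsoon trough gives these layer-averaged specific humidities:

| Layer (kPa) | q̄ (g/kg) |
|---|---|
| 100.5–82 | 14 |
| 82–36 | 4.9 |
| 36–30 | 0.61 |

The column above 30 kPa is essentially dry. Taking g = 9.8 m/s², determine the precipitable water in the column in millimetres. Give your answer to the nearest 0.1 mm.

Precipitable water is the column-integrated vapour mass per unit area: PW = (1/g) Σ q̄ Δp, with q in kg/kg and Δp in Pa (1 kg/m² of water = 1 mm).
Layer 100.5–82 kPa: Δp = 185 hPa = 18500 Pa, q̄ = 0.014 kg/kg → 0.014 × 18500 / 9.8 = 26.43 mm
Layer 82–36 kPa: Δp = 460 hPa = 46000 Pa, q̄ = 0.0049 kg/kg → 0.0049 × 46000 / 9.8 = 23.00 mm
Layer 36–30 kPa: Δp = 60 hPa = 6000 Pa, q̄ = 0.00061 kg/kg → 0.00061 × 6000 / 9.8 = 0.37 mm
PW = 26.43 + 23.00 + 0.37 = 49.80 ≈ 49.8 mm.

PW ≈ 49.8 mm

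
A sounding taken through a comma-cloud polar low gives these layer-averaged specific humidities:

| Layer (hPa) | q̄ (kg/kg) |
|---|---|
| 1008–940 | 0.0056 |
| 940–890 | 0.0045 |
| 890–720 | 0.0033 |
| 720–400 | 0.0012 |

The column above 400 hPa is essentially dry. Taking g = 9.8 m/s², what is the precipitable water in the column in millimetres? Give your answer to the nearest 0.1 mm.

Precipitable water is the column-integrated vapour mass per unit area: PW = (1/g) Σ q̄ Δp, with q in kg/kg and Δp in Pa (1 kg/m² of water = 1 mm).
Layer 1008–940 hPa: Δp = 68 hPa = 6800 Pa, q̄ = 0.0056 kg/kg → 0.0056 × 6800 / 9.8 = 3.89 mm
Layer 940–890 hPa: Δp = 50 hPa = 5000 Pa, q̄ = 0.0045 kg/kg → 0.0045 × 5000 / 9.8 = 2.30 mm
Layer 890–720 hPa: Δp = 170 hPa = 17000 Pa, q̄ = 0.0033 kg/kg → 0.0033 × 17000 / 9.8 = 5.72 mm
Layer 720–400 hPa: Δp = 320 hPa = 32000 Pa, q̄ = 0.0012 kg/kg → 0.0012 × 32000 / 9.8 = 3.92 mm
PW = 3.89 + 2.30 + 5.72 + 3.92 = 15.83 ≈ 15.8 mm.

PW ≈ 15.8 mm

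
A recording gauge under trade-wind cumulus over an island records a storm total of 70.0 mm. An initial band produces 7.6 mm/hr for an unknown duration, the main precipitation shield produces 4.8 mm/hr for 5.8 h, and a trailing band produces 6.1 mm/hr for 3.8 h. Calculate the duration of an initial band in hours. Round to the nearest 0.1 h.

Known phases: 4.8 × 5.8 + 6.1 × 3.8 = 27.84 + 23.18 = 51.02 mm.
Remaining depth = 70.0 − 51.02 = 18.98 mm.
Duration = 18.98 / 7.6 = 2.5 h.

duration ≈ 2.5 h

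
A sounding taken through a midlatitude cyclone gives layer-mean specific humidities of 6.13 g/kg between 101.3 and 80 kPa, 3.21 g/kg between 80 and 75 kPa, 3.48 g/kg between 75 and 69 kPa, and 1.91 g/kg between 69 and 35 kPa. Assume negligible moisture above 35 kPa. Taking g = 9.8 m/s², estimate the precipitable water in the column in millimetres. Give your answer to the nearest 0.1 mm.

Precipitable water is the column-integrated vapour mass per unit area: PW = (1/g) Σ q̄ Δp, with q in kg/kg and Δp in Pa (1 kg/m² of water = 1 mm).
Layer 101.3–80 kPa: Δp = 213 hPa = 21300 Pa, q̄ = 0.00613 kg/kg → 0.00613 × 21300 / 9.8 = 13.32 mm
Layer 80–75 kPa: Δp = 50 hPa = 5000 Pa, q̄ = 0.00321 kg/kg → 0.00321 × 5000 / 9.8 = 1.64 mm
Layer 75–69 kPa: Δp = 60 hPa = 6000 Pa, q̄ = 0.00348 kg/kg → 0.00348 × 6000 / 9.8 = 2.13 mm
Layer 69–35 kPa: Δp = 340 hPa = 34000 Pa, q̄ = 0.00191 kg/kg → 0.00191 × 34000 / 9.8 = 6.63 mm
PW = 13.32 + 1.64 + 2.13 + 6.63 = 23.72 ≈ 23.7 mm.

PW ≈ 23.7 mm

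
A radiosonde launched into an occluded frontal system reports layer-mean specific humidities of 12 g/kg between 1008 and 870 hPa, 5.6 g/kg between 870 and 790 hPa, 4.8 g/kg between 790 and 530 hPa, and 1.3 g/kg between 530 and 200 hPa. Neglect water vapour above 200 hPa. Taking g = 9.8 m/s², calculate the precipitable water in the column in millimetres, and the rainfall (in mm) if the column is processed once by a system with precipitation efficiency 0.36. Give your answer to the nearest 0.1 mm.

Precipitable water is the column-integrated vapour mass per unit area: PW = (1/g) Σ q̄ Δp, with q in kg/kg and Δp in Pa (1 kg/m² of water = 1 mm).
Layer 1008–870 hPa: Δp = 138 hPa = 13800 Pa, q̄ = 0.012 kg/kg → 0.012 × 13800 / 9.8 = 16.90 mm
Layer 870–790 hPa: Δp = 80 hPa = 8000 Pa, q̄ = 0.0056 kg/kg → 0.0056 × 8000 / 9.8 = 4.57 mm
Layer 790–530 hPa: Δp = 260 hPa = 26000 Pa, q̄ = 0.0048 kg/kg → 0.0048 × 26000 / 9.8 = 12.73 mm
Layer 530–200 hPa: Δp = 330 hPa = 33000 Pa, q̄ = 0.0013 kg/kg → 0.0013 × 33000 / 9.8 = 4.38 mm
PW = 16.90 + 4.57 + 12.73 + 4.38 = 38.58 ≈ 38.6 mm.
Rainfall = ε × PW = 0.36 × 38.6 = 13.9 mm.

PW ≈ 38.6 mm; rainfall ≈ 13.9 mm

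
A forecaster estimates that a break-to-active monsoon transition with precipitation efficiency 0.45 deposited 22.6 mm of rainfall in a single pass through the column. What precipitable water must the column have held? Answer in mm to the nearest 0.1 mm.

PW ≈ 50.2 mm

PW = rainfall / ε = 22.6 / 0.45 = 50.2 mm.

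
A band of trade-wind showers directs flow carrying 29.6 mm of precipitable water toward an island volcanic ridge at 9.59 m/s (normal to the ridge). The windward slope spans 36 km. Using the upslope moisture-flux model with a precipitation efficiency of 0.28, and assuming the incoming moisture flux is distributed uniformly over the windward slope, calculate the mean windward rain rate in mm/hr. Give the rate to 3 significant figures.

R ≈ 7.95 mm/hr

Incoming column moisture flux per unit ridge length: F = V × PW = 9.59 × 29.6 = 283.864 mm·m/s.
Spread over the 36 km slope with efficiency ε = 0.28: R = ε·F/W = 0.28 × 283.864 / 36000 m = 2.208e-03 mm/s.
R = 2.208e-03 × 3600 = 7.95 mm/hr.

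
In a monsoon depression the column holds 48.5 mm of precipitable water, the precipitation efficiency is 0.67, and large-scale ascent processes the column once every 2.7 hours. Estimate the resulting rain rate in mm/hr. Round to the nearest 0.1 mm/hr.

R ≈ 12.0 mm/hr

Each overturning extracts ε × PW = 0.67 × 48.5 = 32.495 mm.
Rate = ε·PW / τ = 32.495 / 2.7 h = 12.0 mm/hr.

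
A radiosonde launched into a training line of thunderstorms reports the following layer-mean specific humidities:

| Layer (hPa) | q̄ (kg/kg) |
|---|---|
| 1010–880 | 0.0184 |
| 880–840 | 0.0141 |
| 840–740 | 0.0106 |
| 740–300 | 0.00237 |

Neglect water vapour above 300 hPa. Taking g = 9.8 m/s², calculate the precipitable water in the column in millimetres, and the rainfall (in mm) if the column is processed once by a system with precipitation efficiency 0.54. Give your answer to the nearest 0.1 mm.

Precipitable water is the column-integrated vapour mass per unit area: PW = (1/g) Σ q̄ Δp, with q in kg/kg and Δp in Pa (1 kg/m² of water = 1 mm).
Layer 1010–880 hPa: Δp = 130 hPa = 13000 Pa, q̄ = 0.0184 kg/kg → 0.0184 × 13000 / 9.8 = 24.41 mm
Layer 880–840 hPa: Δp = 40 hPa = 4000 Pa, q̄ = 0.0141 kg/kg → 0.0141 × 4000 / 9.8 = 5.76 mm
Layer 840–740 hPa: Δp = 100 hPa = 10000 Pa, q̄ = 0.0106 kg/kg → 0.0106 × 10000 / 9.8 = 10.82 mm
Layer 740–300 hPa: Δp = 440 hPa = 44000 Pa, q̄ = 0.00237 kg/kg → 0.00237 × 44000 / 9.8 = 10.64 mm
PW = 24.41 + 5.76 + 10.82 + 10.64 = 51.63 ≈ 51.6 mm.
Rainfall = ε × PW = 0.54 × 51.6 = 27.9 mm.

PW ≈ 51.6 mm; rainfall ≈ 27.9 mm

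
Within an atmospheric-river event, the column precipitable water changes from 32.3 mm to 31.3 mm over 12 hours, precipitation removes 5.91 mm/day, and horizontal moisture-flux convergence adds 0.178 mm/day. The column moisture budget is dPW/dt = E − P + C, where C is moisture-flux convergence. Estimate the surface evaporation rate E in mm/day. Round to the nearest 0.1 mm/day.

dPW/dt = (31.3 − 32.3) mm / (12/24 day) = -2.000 mm/day.
E = dPW/dt + P − C = (-2.000) + 5.91 − (0.178) = 3.7 mm/day.

E ≈ 3.7 mm/day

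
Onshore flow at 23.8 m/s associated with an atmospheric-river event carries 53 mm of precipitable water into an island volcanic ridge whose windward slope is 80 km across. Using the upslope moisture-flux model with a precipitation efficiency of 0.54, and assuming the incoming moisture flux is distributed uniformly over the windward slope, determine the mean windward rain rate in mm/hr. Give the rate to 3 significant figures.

R ≈ 30.7 mm/hr

Incoming column moisture flux per unit ridge length: F = V × PW = 23.8 × 53 = 1261.4 mm·m/s.
Spread over the 80 km slope with efficiency ε = 0.54: R = ε·F/W = 0.54 × 1261.4 / 80000 m = 8.514e-03 mm/s.
R = 8.514e-03 × 3600 = 30.7 mm/hr.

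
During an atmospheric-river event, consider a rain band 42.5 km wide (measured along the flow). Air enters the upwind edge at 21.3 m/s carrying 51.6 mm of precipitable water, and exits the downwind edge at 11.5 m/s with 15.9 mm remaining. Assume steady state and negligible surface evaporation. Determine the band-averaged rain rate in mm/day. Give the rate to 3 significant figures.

R ≈ 1860 mm/day

Column moisture flux per unit crosswind length is F = V × PW.
Inflow: F_in = 21.3 × 51.6 = 1099.08 mm·m/s
Outflow: F_out = 11.5 × 15.9 = 182.85 mm·m/s
Steady-state rate R = (F_in − F_out)/L = (1099.08 − 182.85) / 42500 m = 2.156e-02 mm/s.
R = 2.156e-02 × 3600 × 24 = 1860 mm/day.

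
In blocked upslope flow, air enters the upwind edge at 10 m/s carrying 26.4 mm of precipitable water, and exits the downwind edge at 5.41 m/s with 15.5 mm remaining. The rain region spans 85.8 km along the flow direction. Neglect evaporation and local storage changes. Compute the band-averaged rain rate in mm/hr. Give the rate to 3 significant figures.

R ≈ 7.56 mm/hr

Column moisture flux per unit crosswind length is F = V × PW.
Inflow: F_in = 10 × 26.4 = 264 mm·m/s
Outflow: F_out = 5.41 × 15.5 = 83.855 mm·m/s
Steady-state rate R = (F_in − F_out)/L = (264 − 83.855) / 85800 m = 2.100e-03 mm/s.
R = 2.100e-03 × 3600 = 7.56 mm/hr.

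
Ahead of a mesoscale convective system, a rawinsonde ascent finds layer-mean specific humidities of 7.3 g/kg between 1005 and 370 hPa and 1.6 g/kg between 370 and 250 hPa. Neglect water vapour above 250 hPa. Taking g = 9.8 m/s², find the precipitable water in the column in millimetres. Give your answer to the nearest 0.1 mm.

PW ≈ 49.3 mm

Precipitable water is the column-integrated vapour mass per unit area: PW = (1/g) Σ q̄ Δp, with q in kg/kg and Δp in Pa (1 kg/m² of water = 1 mm).
Layer 1005–370 hPa: Δp = 635 hPa = 63500 Pa, q̄ = 0.0073 kg/kg → 0.0073 × 63500 / 9.8 = 47.30 mm
Layer 370–250 hPa: Δp = 120 hPa = 12000 Pa, q̄ = 0.0016 kg/kg → 0.0016 × 12000 / 9.8 = 1.96 mm
PW = 47.30 + 1.96 = 49.26 ≈ 49.3 mm.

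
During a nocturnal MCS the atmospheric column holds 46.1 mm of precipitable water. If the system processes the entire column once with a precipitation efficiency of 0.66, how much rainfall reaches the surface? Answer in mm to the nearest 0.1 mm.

rainfall ≈ 30.4 mm

Rainfall = ε × PW = 0.66 × 46.1 = 30.4 mm.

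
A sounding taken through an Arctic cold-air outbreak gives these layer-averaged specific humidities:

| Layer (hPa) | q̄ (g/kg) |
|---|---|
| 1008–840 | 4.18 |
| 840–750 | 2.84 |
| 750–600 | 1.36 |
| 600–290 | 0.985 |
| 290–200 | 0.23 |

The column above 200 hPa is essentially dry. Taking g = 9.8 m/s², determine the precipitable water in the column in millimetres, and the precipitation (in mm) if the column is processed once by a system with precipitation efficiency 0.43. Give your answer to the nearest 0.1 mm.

PW ≈ 15.2 mm; precipitation ≈ 6.5 mm

Precipitable water is the column-integrated vapour mass per unit area: PW = (1/g) Σ q̄ Δp, with q in kg/kg and Δp in Pa (1 kg/m² of water = 1 mm).
Layer 1008–840 hPa: Δp = 168 hPa = 16800 Pa, q̄ = 0.00418 kg/kg → 0.00418 × 16800 / 9.8 = 7.17 mm
Layer 840–750 hPa: Δp = 90 hPa = 9000 Pa, q̄ = 0.00284 kg/kg → 0.00284 × 9000 / 9.8 = 2.61 mm
Layer 750–600 hPa: Δp = 150 hPa = 15000 Pa, q̄ = 0.00136 kg/kg → 0.00136 × 15000 / 9.8 = 2.08 mm
Layer 600–290 hPa: Δp = 310 hPa = 31000 Pa, q̄ = 0.000985 kg/kg → 0.000985 × 31000 / 9.8 = 3.12 mm
Layer 290–200 hPa: Δp = 90 hPa = 9000 Pa, q̄ = 0.00023 kg/kg → 0.00023 × 9000 / 9.8 = 0.21 mm
PW = 7.17 + 2.61 + 2.08 + 3.12 + 0.21 = 15.19 ≈ 15.2 mm.
Precipitation = ε × PW = 0.43 × 15.2 = 6.5 mm.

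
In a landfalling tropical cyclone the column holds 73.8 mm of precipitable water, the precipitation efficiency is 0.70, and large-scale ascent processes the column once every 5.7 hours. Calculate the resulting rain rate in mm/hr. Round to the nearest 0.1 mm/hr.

R ≈ 9.1 mm/hr

Each overturning extracts ε × PW = 0.70 × 73.8 = 51.66 mm.
Rate = ε·PW / τ = 51.66 / 5.7 h = 9.1 mm/hr.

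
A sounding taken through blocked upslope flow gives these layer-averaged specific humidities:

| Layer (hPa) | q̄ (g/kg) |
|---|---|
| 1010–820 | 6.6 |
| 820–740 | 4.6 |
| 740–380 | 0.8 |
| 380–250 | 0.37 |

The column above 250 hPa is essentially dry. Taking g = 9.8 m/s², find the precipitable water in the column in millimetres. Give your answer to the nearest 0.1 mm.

Precipitable water is the column-integrated vapour mass per unit area: PW = (1/g) Σ q̄ Δp, with q in kg/kg and Δp in Pa (1 kg/m² of water = 1 mm).
Layer 1010–820 hPa: Δp = 190 hPa = 19000 Pa, q̄ = 0.0066 kg/kg → 0.0066 × 19000 / 9.8 = 12.80 mm
Layer 820–740 hPa: Δp = 80 hPa = 8000 Pa, q̄ = 0.0046 kg/kg → 0.0046 × 8000 / 9.8 = 3.76 mm
Layer 740–380 hPa: Δp = 360 hPa = 36000 Pa, q̄ = 0.0008 kg/kg → 0.0008 × 36000 / 9.8 = 2.94 mm
Layer 380–250 hPa: Δp = 130 hPa = 13000 Pa, q̄ = 0.00037 kg/kg → 0.00037 × 13000 / 9.8 = 0.49 mm
PW = 12.80 + 3.76 + 2.94 + 0.49 = 19.99 ≈ 20.0 mm.

PW ≈ 20.0 mm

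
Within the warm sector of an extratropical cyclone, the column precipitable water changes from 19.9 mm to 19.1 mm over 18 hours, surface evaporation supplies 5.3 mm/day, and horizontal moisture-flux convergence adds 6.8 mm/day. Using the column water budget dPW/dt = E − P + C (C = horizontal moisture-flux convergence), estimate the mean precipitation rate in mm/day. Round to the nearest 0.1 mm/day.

dPW/dt = (19.1 − 19.9) mm / (18/24 day) = -1.067 mm/day.
P = E + C − dPW/dt = 5.3 + (6.8) − (-1.067) = 13.2 mm/day.

P ≈ 13.2 mm/day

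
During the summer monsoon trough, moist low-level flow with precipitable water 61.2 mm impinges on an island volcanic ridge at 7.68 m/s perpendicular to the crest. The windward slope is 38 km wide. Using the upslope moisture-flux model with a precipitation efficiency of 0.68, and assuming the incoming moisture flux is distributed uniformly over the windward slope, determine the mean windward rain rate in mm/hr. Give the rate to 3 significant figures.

Incoming column moisture flux per unit ridge length: F = V × PW = 7.68 × 61.2 = 470.016 mm·m/s.
Spread over the 38 km slope with efficiency ε = 0.68: R = ε·F/W = 0.68 × 470.016 / 38000 m = 8.411e-03 mm/s.
R = 8.411e-03 × 3600 = 30.3 mm/hr.

R ≈ 30.3 mm/hr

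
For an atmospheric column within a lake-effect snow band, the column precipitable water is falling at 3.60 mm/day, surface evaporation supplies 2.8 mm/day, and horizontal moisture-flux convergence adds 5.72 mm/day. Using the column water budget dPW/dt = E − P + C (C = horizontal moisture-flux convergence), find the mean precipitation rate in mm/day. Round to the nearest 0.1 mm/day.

dPW/dt = -3.60 mm/day.
P = E + C − dPW/dt = 2.8 + (5.72) − (-3.60) = 12.1 mm/day.

P ≈ 12.1 mm/day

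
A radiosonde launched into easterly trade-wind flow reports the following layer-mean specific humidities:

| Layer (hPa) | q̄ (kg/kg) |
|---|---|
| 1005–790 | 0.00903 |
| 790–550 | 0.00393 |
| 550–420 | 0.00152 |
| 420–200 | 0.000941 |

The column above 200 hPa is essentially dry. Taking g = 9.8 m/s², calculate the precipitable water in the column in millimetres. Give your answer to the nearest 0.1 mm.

PW ≈ 33.6 mm

Precipitable water is the column-integrated vapour mass per unit area: PW = (1/g) Σ q̄ Δp, with q in kg/kg and Δp in Pa (1 kg/m² of water = 1 mm).
Layer 1005–790 hPa: Δp = 215 hPa = 21500 Pa, q̄ = 0.00903 kg/kg → 0.00903 × 21500 / 9.8 = 19.81 mm
Layer 790–550 hPa: Δp = 240 hPa = 24000 Pa, q̄ = 0.00393 kg/kg → 0.00393 × 24000 / 9.8 = 9.62 mm
Layer 550–420 hPa: Δp = 130 hPa = 13000 Pa, q̄ = 0.00152 kg/kg → 0.00152 × 13000 / 9.8 = 2.02 mm
Layer 420–200 hPa: Δp = 220 hPa = 22000 Pa, q̄ = 0.000941 kg/kg → 0.000941 × 22000 / 9.8 = 2.11 mm
PW = 19.81 + 9.62 + 2.02 + 2.11 = 33.56 ≈ 33.6 mm.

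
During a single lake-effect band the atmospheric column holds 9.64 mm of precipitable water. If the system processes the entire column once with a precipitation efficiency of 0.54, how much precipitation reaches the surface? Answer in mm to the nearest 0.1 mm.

Precipitation = ε × PW = 0.54 × 9.64 = 5.2 mm.

precipitation ≈ 5.2 mm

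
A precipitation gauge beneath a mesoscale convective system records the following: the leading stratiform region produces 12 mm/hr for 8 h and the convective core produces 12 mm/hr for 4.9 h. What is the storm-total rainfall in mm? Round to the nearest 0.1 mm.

total ≈ 154.8 mm

Total = Σ Rᵢ Δtᵢ = 12 × 8 + 12 × 4.9
      = 96 + 58.8 = 154.8 mm.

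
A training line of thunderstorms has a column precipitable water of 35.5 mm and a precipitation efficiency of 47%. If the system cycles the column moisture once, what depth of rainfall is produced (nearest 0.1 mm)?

rainfall ≈ 16.7 mm

Rainfall = ε × PW = 0.47 × 35.5 = 16.7 mm.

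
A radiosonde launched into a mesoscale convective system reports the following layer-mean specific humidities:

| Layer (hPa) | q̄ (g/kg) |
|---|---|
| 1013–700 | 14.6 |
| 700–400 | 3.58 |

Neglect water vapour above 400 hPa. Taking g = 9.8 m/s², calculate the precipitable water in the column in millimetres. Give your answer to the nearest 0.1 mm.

PW ≈ 57.6 mm

Precipitable water is the column-integrated vapour mass per unit area: PW = (1/g) Σ q̄ Δp, with q in kg/kg and Δp in Pa (1 kg/m² of water = 1 mm).
Layer 1013–700 hPa: Δp = 313 hPa = 31300 Pa, q̄ = 0.0146 kg/kg → 0.0146 × 31300 / 9.8 = 46.63 mm
Layer 700–400 hPa: Δp = 300 hPa = 30000 Pa, q̄ = 0.00358 kg/kg → 0.00358 × 30000 / 9.8 = 10.96 mm
PW = 46.63 + 10.96 = 57.59 ≈ 57.6 mm.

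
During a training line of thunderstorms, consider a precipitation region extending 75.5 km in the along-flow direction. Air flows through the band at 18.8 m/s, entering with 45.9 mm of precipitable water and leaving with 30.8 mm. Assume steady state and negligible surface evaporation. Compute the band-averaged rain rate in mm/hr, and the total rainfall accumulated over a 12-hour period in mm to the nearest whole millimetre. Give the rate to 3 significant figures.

Column moisture flux per unit crosswind length is F = V × PW.
Inflow: F_in = 18.8 × 45.9 = 862.92 mm·m/s
Outflow: F_out = 18.8 × 30.8 = 579.04 mm·m/s
Steady-state rate R = (F_in − F_out)/L = (862.92 − 579.04) / 75500 m = 3.760e-03 mm/s.
R = 3.760e-03 × 3600 = 13.5 mm/hr.
Over 12 h: total = 13.5 × 12 = 162 mm.

R ≈ 13.5 mm/hr; total ≈ 162 mm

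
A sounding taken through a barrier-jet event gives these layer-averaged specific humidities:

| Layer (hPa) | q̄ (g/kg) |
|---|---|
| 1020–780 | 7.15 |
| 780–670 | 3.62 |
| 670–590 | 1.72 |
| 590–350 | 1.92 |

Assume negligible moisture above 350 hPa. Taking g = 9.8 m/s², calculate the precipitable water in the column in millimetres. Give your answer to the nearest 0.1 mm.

PW ≈ 27.7 mm

Precipitable water is the column-integrated vapour mass per unit area: PW = (1/g) Σ q̄ Δp, with q in kg/kg and Δp in Pa (1 kg/m² of water = 1 mm).
Layer 1020–780 hPa: Δp = 240 hPa = 24000 Pa, q̄ = 0.00715 kg/kg → 0.00715 × 24000 / 9.8 = 17.51 mm
Layer 780–670 hPa: Δp = 110 hPa = 11000 Pa, q̄ = 0.00362 kg/kg → 0.00362 × 11000 / 9.8 = 4.06 mm
Layer 670–590 hPa: Δp = 80 hPa = 8000 Pa, q̄ = 0.00172 kg/kg → 0.00172 × 8000 / 9.8 = 1.40 mm
Layer 590–350 hPa: Δp = 240 hPa = 24000 Pa, q̄ = 0.00192 kg/kg → 0.00192 × 24000 / 9.8 = 4.70 mm
PW = 17.51 + 4.06 + 1.40 + 4.70 = 27.67 ≈ 27.7 mm.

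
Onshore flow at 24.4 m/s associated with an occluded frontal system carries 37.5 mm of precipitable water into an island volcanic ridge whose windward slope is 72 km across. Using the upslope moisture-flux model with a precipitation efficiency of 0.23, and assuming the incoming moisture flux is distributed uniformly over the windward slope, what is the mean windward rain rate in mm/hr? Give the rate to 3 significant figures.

R ≈ 10.5 mm/hr

Incoming column moisture flux per unit ridge length: F = V × PW = 24.4 × 37.5 = 915 mm·m/s.
Spread over the 72 km slope with efficiency ε = 0.23: R = ε·F/W = 0.23 × 915 / 72000 m = 2.923e-03 mm/s.
R = 2.923e-03 × 3600 = 10.5 mm/hr.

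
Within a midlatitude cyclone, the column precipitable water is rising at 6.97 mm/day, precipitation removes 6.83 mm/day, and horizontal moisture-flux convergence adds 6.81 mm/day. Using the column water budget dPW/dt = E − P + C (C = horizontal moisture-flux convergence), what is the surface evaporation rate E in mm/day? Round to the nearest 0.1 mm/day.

dPW/dt = +6.97 mm/day.
E = dPW/dt + P − C = (+6.97) + 6.83 − (6.81) = 7.0 mm/day.

E ≈ 7.0 mm/day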